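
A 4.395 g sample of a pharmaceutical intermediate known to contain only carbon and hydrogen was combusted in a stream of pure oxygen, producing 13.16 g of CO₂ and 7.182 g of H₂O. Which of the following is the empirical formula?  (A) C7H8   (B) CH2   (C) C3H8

mol C = 13.16 g CO₂ ÷ 44.009 g/mol = 0.29903 mol
mol H = 2 × 7.182 g H₂O ÷ 18.015 g/mol = 0.79734 mol
Divide by the smallest (0.29903 mol): C 1.000, H 2.666
Multiplying each by 3 gives whole numbers: C 3.00, H 8.00

(C) C3H8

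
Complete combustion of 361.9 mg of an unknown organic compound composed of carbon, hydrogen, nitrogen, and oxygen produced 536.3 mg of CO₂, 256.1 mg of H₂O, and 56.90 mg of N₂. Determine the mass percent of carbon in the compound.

40.44%

mol C = 0.5363 g CO₂ ÷ 44.009 g/mol = 0.012186 mol
mol H = 2 × 0.2561 g H₂O ÷ 18.015 g/mol = 0.028432 mol
mol N = 2 × 0.05690 g N₂ ÷ 28.014 g/mol = 0.0040623 mol
mass O = 0.3619 − (0.14637 + 0.028659 + 0.056900) = 0.12997 g → mol O = 0.12997 ÷ 15.999 = 0.0081238 mol
mass % C = 0.14637 g ÷ 0.3619 g × 100%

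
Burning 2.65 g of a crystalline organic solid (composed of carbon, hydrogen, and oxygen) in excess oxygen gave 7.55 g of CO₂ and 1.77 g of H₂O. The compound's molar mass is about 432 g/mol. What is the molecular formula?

C28H32O4

mol C = 7.55 g CO₂ ÷ 44.009 g/mol = 0.1716 mol
mol H = 2 × 1.77 g H₂O ÷ 18.015 g/mol = 0.1965 mol
mass O = 2.65 − (2.061 + 0.1981) = 0.3914 g → mol O = 0.3914 ÷ 15.999 = 0.02446 mol
Divide by the smallest (0.02446 mol): C 7.013, H 8.033, O 1.000
Empirical formula: C7H8O
Empirical-formula mass = 108.14 g/mol; 432 ÷ 108.14 ≈ 4, so the molecular formula is C28H32O4.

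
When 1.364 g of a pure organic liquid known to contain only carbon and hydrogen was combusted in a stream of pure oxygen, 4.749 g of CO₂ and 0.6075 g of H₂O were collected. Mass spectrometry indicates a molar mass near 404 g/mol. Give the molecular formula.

mol C = 4.749 g CO₂ ÷ 44.009 g/mol = 0.10791 mol
mol H = 2 × 0.6075 g H₂O ÷ 18.015 g/mol = 0.067444 mol
Divide by the smallest (0.067444 mol): C 1.600, H 1.000
Multiplying each by 5 gives whole numbers: C 8.00, H 5.00
Empirical formula: C8H5
Empirical-formula mass = 101.13 g/mol; 404 ÷ 101.13 ≈ 4, so the molecular formula is C32H20.

C32H20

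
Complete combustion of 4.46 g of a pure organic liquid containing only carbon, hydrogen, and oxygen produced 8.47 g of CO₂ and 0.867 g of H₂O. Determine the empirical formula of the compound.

mol C = 8.47 g CO₂ ÷ 44.009 g/mol = 0.1925 mol
mol H = 2 × 0.867 g H₂O ÷ 18.015 g/mol = 0.09625 mol
mass O = 4.46 − (2.312 + 0.09702) = 2.051 g → mol O = 2.051 ÷ 15.999 = 0.1282 mol
Divide by the smallest (0.09625 mol): C 2.000, H 1.000, O 1.332
Multiplying each by 3 gives whole numbers: C 6.00, H 3.00, O 4.00

C6H3O4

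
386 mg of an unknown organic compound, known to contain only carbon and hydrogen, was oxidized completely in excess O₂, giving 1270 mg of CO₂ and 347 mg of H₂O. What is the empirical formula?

mol C = 1.27 g CO₂ ÷ 44.009 g/mol = 0.02886 mol
mol H = 2 × 0.347 g H₂O ÷ 18.015 g/mol = 0.03852 mol
Divide by the smallest (0.02886 mol): C 1.000, H 1.335
Multiplying each by 3 gives whole numbers: C 3.00, H 4.00

C3H4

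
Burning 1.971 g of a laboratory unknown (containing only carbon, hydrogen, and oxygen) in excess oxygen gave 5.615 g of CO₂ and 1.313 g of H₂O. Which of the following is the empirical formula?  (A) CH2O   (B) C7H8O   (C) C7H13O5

mol C = 5.615 g CO₂ ÷ 44.009 g/mol = 0.12759 mol
mol H = 2 × 1.313 g H₂O ÷ 18.015 g/mol = 0.14577 mol
mass O = 1.971 − (1.5325 + 0.14693) = 0.29161 g → mol O = 0.29161 ÷ 15.999 = 0.018227 mol
Divide by the smallest (0.018227 mol): C 7.000, H 7.997, O 1.000

(B) C7H8O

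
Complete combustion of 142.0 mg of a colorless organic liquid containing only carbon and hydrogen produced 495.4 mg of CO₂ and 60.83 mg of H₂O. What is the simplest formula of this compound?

C5H3

mol C = 0.4954 g CO₂ ÷ 44.009 g/mol = 0.011257 mol
mol H = 2 × 0.06083 g H₂O ÷ 18.015 g/mol = 0.0067533 mol
Divide by the smallest (0.0067533 mol): C 1.667, H 1.000
Multiplying each by 3 gives whole numbers: C 5.00, H 3.00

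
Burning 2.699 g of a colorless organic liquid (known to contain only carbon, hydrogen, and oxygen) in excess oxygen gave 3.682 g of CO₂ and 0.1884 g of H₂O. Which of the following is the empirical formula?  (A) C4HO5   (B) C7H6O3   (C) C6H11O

mol C = 3.682 g CO₂ ÷ 44.009 g/mol = 0.083665 mol
mol H = 2 × 0.1884 g H₂O ÷ 18.015 g/mol = 0.020916 mol
mass O = 2.699 − (1.0049 + 0.021083) = 1.6730 g → mol O = 1.6730 ÷ 15.999 = 0.10457 mol
Divide by the smallest (0.020916 mol): C 4.000, H 1.000, O 5.000

(A) C4HO5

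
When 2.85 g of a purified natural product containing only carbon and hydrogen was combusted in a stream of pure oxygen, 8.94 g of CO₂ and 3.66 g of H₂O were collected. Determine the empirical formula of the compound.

mol C = 8.94 g CO₂ ÷ 44.009 g/mol = 0.2031 mol
mol H = 2 × 3.66 g H₂O ÷ 18.015 g/mol = 0.4063 mol
Divide by the smallest (0.2031 mol): C 1.000, H 2.000

CH2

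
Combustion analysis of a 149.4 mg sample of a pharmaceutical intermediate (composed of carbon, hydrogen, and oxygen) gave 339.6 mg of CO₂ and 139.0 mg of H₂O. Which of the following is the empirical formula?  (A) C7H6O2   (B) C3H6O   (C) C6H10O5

mol C = 0.3396 g CO₂ ÷ 44.009 g/mol = 0.0077166 mol
mol H = 2 × 0.1390 g H₂O ÷ 18.015 g/mol = 0.015432 mol
mass O = 0.1494 − (0.092684 + 0.015555) = 0.041161 g → mol O = 0.041161 ÷ 15.999 = 0.0025727 mol
Divide by the smallest (0.0025727 mol): C 2.999, H 5.998, O 1.000

(B) C3H6O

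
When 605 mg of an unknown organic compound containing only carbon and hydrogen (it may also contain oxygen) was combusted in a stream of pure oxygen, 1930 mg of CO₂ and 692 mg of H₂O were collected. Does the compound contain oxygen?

mol C = 1.93 g CO₂ ÷ 44.009 g/mol = 0.04385 mol
mol H = 2 × 0.692 g H₂O ÷ 18.015 g/mol = 0.07682 mol
C and H together account for 0.6042 g — essentially the entire 0.605 g sample — so the compound contains no oxygen.

no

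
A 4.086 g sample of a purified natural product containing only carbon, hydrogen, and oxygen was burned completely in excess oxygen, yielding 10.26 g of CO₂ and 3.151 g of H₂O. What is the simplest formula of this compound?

C4H6O

mol C = 10.26 g CO₂ ÷ 44.009 g/mol = 0.23313 mol
mol H = 2 × 3.151 g H₂O ÷ 18.015 g/mol = 0.34982 mol
mass O = 4.086 − (2.8002 + 0.35262) = 0.93321 g → mol O = 0.93321 ÷ 15.999 = 0.058329 mol
Divide by the smallest (0.058329 mol): C 3.997, H 5.997, O 1.000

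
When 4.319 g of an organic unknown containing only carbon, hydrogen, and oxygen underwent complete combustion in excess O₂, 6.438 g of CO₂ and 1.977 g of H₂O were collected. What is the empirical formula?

mol C = 6.438 g CO₂ ÷ 44.009 g/mol = 0.14629 mol
mol H = 2 × 1.977 g H₂O ÷ 18.015 g/mol = 0.21948 mol
mass O = 4.319 − (1.7571 + 0.22124) = 2.3407 g → mol O = 2.3407 ÷ 15.999 = 0.14630 mol
Divide by the smallest (0.14629 mol): C 1.000, H 1.500, O 1.000
Multiplying each by 2 gives whole numbers: C 2.00, H 3.00, O 2.00

C2H3O2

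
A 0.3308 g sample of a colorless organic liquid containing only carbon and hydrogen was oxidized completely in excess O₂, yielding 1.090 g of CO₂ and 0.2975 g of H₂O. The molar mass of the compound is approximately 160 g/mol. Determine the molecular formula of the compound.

mol C = 1.090 g CO₂ ÷ 44.009 g/mol = 0.024768 mol
mol H = 2 × 0.2975 g H₂O ÷ 18.015 g/mol = 0.033028 mol
Divide by the smallest (0.024768 mol): C 1.000, H 1.334
Multiplying each by 3 gives whole numbers: C 3.00, H 4.00
Empirical formula: C3H4
Empirical-formula mass = 40.06 g/mol; 160 ÷ 40.06 ≈ 4, so the molecular formula is C12H16.

C12H16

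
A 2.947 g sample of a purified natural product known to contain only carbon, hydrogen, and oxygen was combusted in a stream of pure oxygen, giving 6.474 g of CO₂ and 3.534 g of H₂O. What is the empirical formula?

C3H8O

mol C = 6.474 g CO₂ ÷ 44.009 g/mol = 0.14711 mol
mol H = 2 × 3.534 g H₂O ÷ 18.015 g/mol = 0.39234 mol
mass O = 2.947 − (1.7669 + 0.39548) = 0.78463 g → mol O = 0.78463 ÷ 15.999 = 0.049042 mol
Divide by the smallest (0.049042 mol): C 3.000, H 8.000, O 1.000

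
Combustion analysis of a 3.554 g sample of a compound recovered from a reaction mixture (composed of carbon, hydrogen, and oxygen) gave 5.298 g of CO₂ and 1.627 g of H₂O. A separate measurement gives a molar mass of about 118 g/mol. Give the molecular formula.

mol C = 5.298 g CO₂ ÷ 44.009 g/mol = 0.12038 mol
mol H = 2 × 1.627 g H₂O ÷ 18.015 g/mol = 0.18063 mol
mass O = 3.554 − (1.4459 + 0.18207) = 1.9260 g → mol O = 1.9260 ÷ 15.999 = 0.12038 mol
Divide by the smallest (0.12038 mol): C 1.000, H 1.500, O 1.000
Multiplying each by 2 gives whole numbers: C 2.00, H 3.00, O 2.00
Empirical formula: C2H3O2
Empirical-formula mass = 59.04 g/mol; 118 ÷ 59.04 ≈ 2, so the molecular formula is C4H6O4.

C4H6O4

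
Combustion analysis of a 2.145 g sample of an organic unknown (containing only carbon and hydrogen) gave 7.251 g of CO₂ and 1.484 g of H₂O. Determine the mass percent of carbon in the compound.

mol C = 7.251 g CO₂ ÷ 44.009 g/mol = 0.16476 mol
mol H = 2 × 1.484 g H₂O ÷ 18.015 g/mol = 0.16475 mol
mass % C = 1.9790 g ÷ 2.145 g × 100%

92.26%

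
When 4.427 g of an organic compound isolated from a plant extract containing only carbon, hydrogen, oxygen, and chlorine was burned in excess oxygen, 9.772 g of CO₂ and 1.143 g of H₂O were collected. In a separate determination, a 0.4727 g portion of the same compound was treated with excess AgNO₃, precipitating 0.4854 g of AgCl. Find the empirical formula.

C7H4ClO

mol C = 9.772 g CO₂ ÷ 44.009 g/mol = 0.22205 mol
mol H = 2 × 1.143 g H₂O ÷ 18.015 g/mol = 0.12689 mol
From the AgCl data: mol Cl per gram of compound = (0.4854 ÷ 143.318) ÷ 0.4727 = 0.0071650 mol/g, so in the 4.427 g combustion sample mol Cl = 0.031719 mol
mass O = 4.427 − (2.6670 + 0.12791 + 1.1244) = 0.50765 g → mol O = 0.50765 ÷ 15.999 = 0.031730 mol
Divide by the smallest (0.031719 mol): C 7.000, H 4.001, Cl 1.000, O 1.000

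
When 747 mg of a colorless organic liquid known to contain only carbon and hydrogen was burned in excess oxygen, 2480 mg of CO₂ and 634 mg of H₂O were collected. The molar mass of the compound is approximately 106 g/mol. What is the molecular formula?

mol C = 2.48 g CO₂ ÷ 44.009 g/mol = 0.05635 mol
mol H = 2 × 0.634 g H₂O ÷ 18.015 g/mol = 0.07039 mol
Divide by the smallest (0.05635 mol): C 1.000, H 1.249
Multiplying each by 4 gives whole numbers: C 4.00, H 5.00
Empirical formula: C4H5
Empirical-formula mass = 53.08 g/mol; 106 ÷ 53.08 ≈ 2, so the molecular formula is C8H10.

C8H10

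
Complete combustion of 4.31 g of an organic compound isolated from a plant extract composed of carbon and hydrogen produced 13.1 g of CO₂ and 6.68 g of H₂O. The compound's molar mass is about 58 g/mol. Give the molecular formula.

C4H10

mol C = 13.1 g CO₂ ÷ 44.009 g/mol = 0.2977 mol
mol H = 2 × 6.68 g H₂O ÷ 18.015 g/mol = 0.7416 mol
Divide by the smallest (0.2977 mol): C 1.000, H 2.491
Multiplying each by 2 gives whole numbers: C 2.00, H 4.98
Empirical formula: C2H5
Empirical-formula mass = 29.06 g/mol; 58 ÷ 29.06 ≈ 2, so the molecular formula is C4H10.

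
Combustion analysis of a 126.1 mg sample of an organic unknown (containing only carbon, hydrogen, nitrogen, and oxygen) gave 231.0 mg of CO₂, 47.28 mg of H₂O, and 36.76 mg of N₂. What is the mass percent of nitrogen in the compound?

mol C = 0.2310 g CO₂ ÷ 44.009 g/mol = 0.0052489 mol
mol H = 2 × 0.04728 g H₂O ÷ 18.015 g/mol = 0.0052490 mol
mol N = 2 × 0.03676 g N₂ ÷ 28.014 g/mol = 0.0026244 mol
mass O = 0.1261 − (0.063045 + 0.0052910 + 0.036760) = 0.021004 g → mol O = 0.021004 ÷ 15.999 = 0.0013128 mol
mass % N = 0.036760 g ÷ 0.1261 g × 100%

29.15%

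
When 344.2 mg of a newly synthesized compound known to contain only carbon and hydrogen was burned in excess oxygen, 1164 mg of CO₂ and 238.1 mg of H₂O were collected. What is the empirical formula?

mol C = 1.164 g CO₂ ÷ 44.009 g/mol = 0.026449 mol
mol H = 2 × 0.2381 g H₂O ÷ 18.015 g/mol = 0.026434 mol
Divide by the smallest (0.026434 mol): C 1.001, H 1.000

CH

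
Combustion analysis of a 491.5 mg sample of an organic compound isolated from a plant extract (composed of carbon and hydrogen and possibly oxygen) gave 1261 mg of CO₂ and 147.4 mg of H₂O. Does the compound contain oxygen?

mol C = 1.261 g CO₂ ÷ 44.009 g/mol = 0.028653 mol
mol H = 2 × 0.1474 g H₂O ÷ 18.015 g/mol = 0.016364 mol
C and H account for only 0.36065 g of the 0.4915 g sample; the remaining 0.13085 g must be oxygen.

yes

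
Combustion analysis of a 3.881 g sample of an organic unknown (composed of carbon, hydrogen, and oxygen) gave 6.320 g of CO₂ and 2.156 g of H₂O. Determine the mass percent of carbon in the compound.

mol C = 6.320 g CO₂ ÷ 44.009 g/mol = 0.14361 mol
mol H = 2 × 2.156 g H₂O ÷ 18.015 g/mol = 0.23936 mol
mass O = 3.881 − (1.7249 + 0.24127) = 1.9149 g → mol O = 1.9149 ÷ 15.999 = 0.11969 mol
mass % C = 1.7249 g ÷ 3.881 g × 100%

44.44%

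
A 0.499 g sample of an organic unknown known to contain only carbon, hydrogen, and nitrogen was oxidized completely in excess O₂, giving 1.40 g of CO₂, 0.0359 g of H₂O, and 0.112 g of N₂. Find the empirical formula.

mol C = 1.40 g CO₂ ÷ 44.009 g/mol = 0.03181 mol
mol H = 2 × 0.0359 g H₂O ÷ 18.015 g/mol = 0.003986 mol
mol N = 2 × 0.112 g N₂ ÷ 28.014 g/mol = 0.007996 mol
Divide by the smallest (0.003986 mol): C 7.982, H 1.000, N 2.006

C8HN2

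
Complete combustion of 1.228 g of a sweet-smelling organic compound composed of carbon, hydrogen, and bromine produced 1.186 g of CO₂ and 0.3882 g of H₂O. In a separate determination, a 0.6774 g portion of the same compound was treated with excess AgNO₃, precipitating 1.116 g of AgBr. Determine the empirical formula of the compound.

C5H8Br2

mol C = 1.186 g CO₂ ÷ 44.009 g/mol = 0.026949 mol
mol H = 2 × 0.3882 g H₂O ÷ 18.015 g/mol = 0.043097 mol
From the AgBr data: mol Br per gram of compound = (1.116 ÷ 187.772) ÷ 0.6774 = 0.0087738 mol/g, so in the 1.228 g combustion sample mol Br = 0.010774 mol
Divide by the smallest (0.010774 mol): C 2.501, H 4.000, Br 1.000
Multiplying each by 2 gives whole numbers: C 5.00, H 8.00, Br 2.00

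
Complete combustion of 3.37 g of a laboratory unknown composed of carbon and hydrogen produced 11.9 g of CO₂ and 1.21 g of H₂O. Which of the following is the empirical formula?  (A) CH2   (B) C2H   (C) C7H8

(B) C2H

mol C = 11.9 g CO₂ ÷ 44.009 g/mol = 0.2704 mol
mol H = 2 × 1.21 g H₂O ÷ 18.015 g/mol = 0.1343 mol
Divide by the smallest (0.1343 mol): C 2.013, H 1.000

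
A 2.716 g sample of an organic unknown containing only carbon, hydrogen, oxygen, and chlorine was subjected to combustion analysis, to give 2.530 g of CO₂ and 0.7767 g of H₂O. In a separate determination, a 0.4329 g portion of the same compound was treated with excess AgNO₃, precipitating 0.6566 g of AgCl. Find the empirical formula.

C2H3ClO2

mol C = 2.530 g CO₂ ÷ 44.009 g/mol = 0.057488 mol
mol H = 2 × 0.7767 g H₂O ÷ 18.015 g/mol = 0.086228 mol
From the AgCl data: mol Cl per gram of compound = (0.6566 ÷ 143.318) ÷ 0.4329 = 0.010583 mol/g, so in the 2.716 g combustion sample mol Cl = 0.028744 mol
mass O = 2.716 − (0.69049 + 0.086918 + 1.0190) = 0.91963 g → mol O = 0.91963 ÷ 15.999 = 0.057480 mol
Divide by the smallest (0.028744 mol): C 2.000, H 3.000, Cl 1.000, O 2.000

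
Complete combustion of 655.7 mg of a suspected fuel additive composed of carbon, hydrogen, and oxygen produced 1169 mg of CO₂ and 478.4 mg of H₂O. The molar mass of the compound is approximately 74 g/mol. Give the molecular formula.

mol C = 1.169 g CO₂ ÷ 44.009 g/mol = 0.026563 mol
mol H = 2 × 0.4784 g H₂O ÷ 18.015 g/mol = 0.053111 mol
mass O = 0.6557 − (0.31905 + 0.053536) = 0.28312 g → mol O = 0.28312 ÷ 15.999 = 0.017696 mol
Divide by the smallest (0.017696 mol): C 1.501, H 3.001, O 1.000
Multiplying each by 2 gives whole numbers: C 3.00, H 6.00, O 2.00
Empirical formula: C3H6O2
Empirical-formula mass = 74.08 g/mol; 74 ÷ 74.08 ≈ 1, so the molecular formula is C3H6O2.

C3H6O2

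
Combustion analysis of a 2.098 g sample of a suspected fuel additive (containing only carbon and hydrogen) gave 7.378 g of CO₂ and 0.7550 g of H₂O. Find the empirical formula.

mol C = 7.378 g CO₂ ÷ 44.009 g/mol = 0.16765 mol
mol H = 2 × 0.7550 g H₂O ÷ 18.015 g/mol = 0.083819 mol
Divide by the smallest (0.083819 mol): C 2.000, H 1.000

C2H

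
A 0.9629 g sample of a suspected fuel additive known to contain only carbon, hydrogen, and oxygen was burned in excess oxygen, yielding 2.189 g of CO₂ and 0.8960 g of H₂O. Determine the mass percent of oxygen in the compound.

mol C = 2.189 g CO₂ ÷ 44.009 g/mol = 0.049740 mol
mol H = 2 × 0.8960 g H₂O ÷ 18.015 g/mol = 0.099473 mol
mass O = 0.9629 − (0.59743 + 0.10027) = 0.26521 g → mol O = 0.26521 ÷ 15.999 = 0.016576 mol
mass % O = 0.26521 g ÷ 0.9629 g × 100%

27.54%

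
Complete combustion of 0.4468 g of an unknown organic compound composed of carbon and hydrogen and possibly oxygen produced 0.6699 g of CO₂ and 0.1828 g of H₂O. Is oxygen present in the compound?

yes

mol C = 0.6699 g CO₂ ÷ 44.009 g/mol = 0.015222 mol
mol H = 2 × 0.1828 g H₂O ÷ 18.015 g/mol = 0.020294 mol
C and H account for only 0.20329 g of the 0.4468 g sample; the remaining 0.24351 g must be oxygen.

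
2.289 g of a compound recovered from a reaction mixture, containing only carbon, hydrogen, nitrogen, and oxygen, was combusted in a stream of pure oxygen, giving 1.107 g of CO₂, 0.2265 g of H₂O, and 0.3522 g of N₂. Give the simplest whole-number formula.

CHNO4

mol C = 1.107 g CO₂ ÷ 44.009 g/mol = 0.025154 mol
mol H = 2 × 0.2265 g H₂O ÷ 18.015 g/mol = 0.025146 mol
mol N = 2 × 0.3522 g N₂ ÷ 28.014 g/mol = 0.025145 mol
mass O = 2.289 − (0.30212 + 0.025347 + 0.35220) = 1.6093 g → mol O = 1.6093 ÷ 15.999 = 0.10059 mol
Divide by the smallest (0.025145 mol): C 1.000, H 1.000, N 1.000, O 4.000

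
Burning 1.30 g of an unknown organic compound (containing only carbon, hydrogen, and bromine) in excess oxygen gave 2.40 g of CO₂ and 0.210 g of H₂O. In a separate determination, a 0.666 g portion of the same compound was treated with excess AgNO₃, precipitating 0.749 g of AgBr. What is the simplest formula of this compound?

C7H3Br

mol C = 2.40 g CO₂ ÷ 44.009 g/mol = 0.05453 mol
mol H = 2 × 0.210 g H₂O ÷ 18.015 g/mol = 0.02331 mol
From the AgBr data: mol Br per gram of compound = (0.749 ÷ 187.772) ÷ 0.666 = 0.005989 mol/g, so in the 1.30 g combustion sample mol Br = 0.007786 mol
Divide by the smallest (0.007786 mol): C 7.004, H 2.994, Br 1.000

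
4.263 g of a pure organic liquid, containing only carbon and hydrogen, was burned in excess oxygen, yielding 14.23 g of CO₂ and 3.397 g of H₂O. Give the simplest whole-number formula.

mol C = 14.23 g CO₂ ÷ 44.009 g/mol = 0.32334 mol
mol H = 2 × 3.397 g H₂O ÷ 18.015 g/mol = 0.37713 mol
Divide by the smallest (0.32334 mol): C 1.000, H 1.166
Multiplying each by 6 gives whole numbers: C 6.00, H 7.00

C6H7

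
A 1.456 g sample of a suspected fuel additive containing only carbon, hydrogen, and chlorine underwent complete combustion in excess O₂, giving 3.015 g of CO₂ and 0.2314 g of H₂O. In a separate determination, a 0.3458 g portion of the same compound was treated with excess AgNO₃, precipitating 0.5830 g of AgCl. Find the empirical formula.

mol C = 3.015 g CO₂ ÷ 44.009 g/mol = 0.068509 mol
mol H = 2 × 0.2314 g H₂O ÷ 18.015 g/mol = 0.025690 mol
From the AgCl data: mol Cl per gram of compound = (0.5830 ÷ 143.318) ÷ 0.3458 = 0.011764 mol/g, so in the 1.456 g combustion sample mol Cl = 0.017128 mol
Divide by the smallest (0.017128 mol): C 4.000, H 1.500, Cl 1.000
Multiplying each by 2 gives whole numbers: C 8.00, H 3.00, Cl 2.00

C8H3Cl2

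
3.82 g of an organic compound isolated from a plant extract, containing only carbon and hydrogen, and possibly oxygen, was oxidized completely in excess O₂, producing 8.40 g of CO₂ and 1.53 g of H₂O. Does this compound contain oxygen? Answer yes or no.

mol C = 8.40 g CO₂ ÷ 44.009 g/mol = 0.1909 mol
mol H = 2 × 1.53 g H₂O ÷ 18.015 g/mol = 0.1699 mol
C and H account for only 2.464 g of the 3.82 g sample; the remaining 1.356 g must be oxygen.

yes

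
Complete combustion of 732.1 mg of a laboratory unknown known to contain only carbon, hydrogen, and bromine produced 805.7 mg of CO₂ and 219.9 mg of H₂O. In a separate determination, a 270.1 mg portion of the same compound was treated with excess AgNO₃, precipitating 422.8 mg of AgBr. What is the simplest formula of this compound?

mol C = 0.8057 g CO₂ ÷ 44.009 g/mol = 0.018308 mol
mol H = 2 × 0.2199 g H₂O ÷ 18.015 g/mol = 0.024413 mol
From the AgBr data: mol Br per gram of compound = (0.4228 ÷ 187.772) ÷ 0.2701 = 0.0083364 mol/g, so in the 0.7321 g combustion sample mol Br = 0.0061031 mol
Divide by the smallest (0.0061031 mol): C 3.000, H 4.000, Br 1.000

C3H4Br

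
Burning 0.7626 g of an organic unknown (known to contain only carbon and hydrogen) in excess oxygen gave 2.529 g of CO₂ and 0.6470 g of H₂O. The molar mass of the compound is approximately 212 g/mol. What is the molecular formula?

mol C = 2.529 g CO₂ ÷ 44.009 g/mol = 0.057466 mol
mol H = 2 × 0.6470 g H₂O ÷ 18.015 g/mol = 0.071829 mol
Divide by the smallest (0.057466 mol): C 1.000, H 1.250
Multiplying each by 4 gives whole numbers: C 4.00, H 5.00
Empirical formula: C4H5
Empirical-formula mass = 53.08 g/mol; 212 ÷ 53.08 ≈ 4, so the molecular formula is C16H20.

C16H20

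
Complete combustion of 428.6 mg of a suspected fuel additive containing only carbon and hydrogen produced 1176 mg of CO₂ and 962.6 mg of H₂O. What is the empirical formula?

mol C = 1.176 g CO₂ ÷ 44.009 g/mol = 0.026722 mol
mol H = 2 × 0.9626 g H₂O ÷ 18.015 g/mol = 0.10687 mol
Divide by the smallest (0.026722 mol): C 1.000, H 3.999

CH4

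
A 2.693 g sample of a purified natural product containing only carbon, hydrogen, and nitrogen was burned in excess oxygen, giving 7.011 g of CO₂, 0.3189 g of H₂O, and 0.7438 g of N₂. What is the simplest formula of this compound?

C9H2N3

mol C = 7.011 g CO₂ ÷ 44.009 g/mol = 0.15931 mol
mol H = 2 × 0.3189 g H₂O ÷ 18.015 g/mol = 0.035404 mol
mol N = 2 × 0.7438 g N₂ ÷ 28.014 g/mol = 0.053102 mol
Divide by the smallest (0.035404 mol): C 4.500, H 1.000, N 1.500
Multiplying each by 2 gives whole numbers: C 9.00, H 2.00, N 3.00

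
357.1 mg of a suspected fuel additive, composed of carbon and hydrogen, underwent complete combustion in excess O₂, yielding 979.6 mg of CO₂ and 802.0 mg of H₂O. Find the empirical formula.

CH4

mol C = 0.9796 g CO₂ ÷ 44.009 g/mol = 0.022259 mol
mol H = 2 × 0.8020 g H₂O ÷ 18.015 g/mol = 0.089037 mol
Divide by the smallest (0.022259 mol): C 1.000, H 4.000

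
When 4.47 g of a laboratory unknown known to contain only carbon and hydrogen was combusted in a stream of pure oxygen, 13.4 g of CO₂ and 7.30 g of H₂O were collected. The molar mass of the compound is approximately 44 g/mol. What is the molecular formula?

C3H8

mol C = 13.4 g CO₂ ÷ 44.009 g/mol = 0.3045 mol
mol H = 2 × 7.30 g H₂O ÷ 18.015 g/mol = 0.8104 mol
Divide by the smallest (0.3045 mol): C 1.000, H 2.662
Multiplying each by 3 gives whole numbers: C 3.00, H 7.99
Empirical formula: C3H8
Empirical-formula mass = 44.10 g/mol; 44 ÷ 44.10 ≈ 1, so the molecular formula is C3H8.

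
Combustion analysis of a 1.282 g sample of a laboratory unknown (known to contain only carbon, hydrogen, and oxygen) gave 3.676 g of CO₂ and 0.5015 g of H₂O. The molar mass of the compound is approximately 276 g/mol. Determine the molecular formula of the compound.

C18H12O3

mol C = 3.676 g CO₂ ÷ 44.009 g/mol = 0.083528 mol
mol H = 2 × 0.5015 g H₂O ÷ 18.015 g/mol = 0.055676 mol
mass O = 1.282 − (1.0033 + 0.056121) = 0.22262 g → mol O = 0.22262 ÷ 15.999 = 0.013915 mol
Divide by the smallest (0.013915 mol): C 6.003, H 4.001, O 1.000
Empirical formula: C6H4O
Empirical-formula mass = 92.10 g/mol; 276 ÷ 92.10 ≈ 3, so the molecular formula is C18H12O3.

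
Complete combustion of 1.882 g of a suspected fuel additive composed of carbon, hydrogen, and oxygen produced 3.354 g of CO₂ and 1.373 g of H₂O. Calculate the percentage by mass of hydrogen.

8.16%

mol C = 3.354 g CO₂ ÷ 44.009 g/mol = 0.076212 mol
mol H = 2 × 1.373 g H₂O ÷ 18.015 g/mol = 0.15243 mol
mass O = 1.882 − (0.91538 + 0.15365) = 0.81297 g → mol O = 0.81297 ÷ 15.999 = 0.050814 mol
mass % H = 0.15365 g ÷ 1.882 g × 100%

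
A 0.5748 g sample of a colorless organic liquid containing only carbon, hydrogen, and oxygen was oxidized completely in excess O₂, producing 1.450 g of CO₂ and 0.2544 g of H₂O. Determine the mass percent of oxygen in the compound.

mol C = 1.450 g CO₂ ÷ 44.009 g/mol = 0.032948 mol
mol H = 2 × 0.2544 g H₂O ÷ 18.015 g/mol = 0.028243 mol
mass O = 0.5748 − (0.39574 + 0.028469) = 0.15059 g → mol O = 0.15059 ÷ 15.999 = 0.0094128 mol
mass % O = 0.15059 g ÷ 0.5748 g × 100%

26.20%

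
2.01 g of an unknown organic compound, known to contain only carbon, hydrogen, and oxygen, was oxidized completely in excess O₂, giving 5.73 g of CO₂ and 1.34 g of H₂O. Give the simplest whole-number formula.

mol C = 5.73 g CO₂ ÷ 44.009 g/mol = 0.1302 mol
mol H = 2 × 1.34 g H₂O ÷ 18.015 g/mol = 0.1488 mol
mass O = 2.01 − (1.564 + 0.1500) = 0.2962 g → mol O = 0.2962 ÷ 15.999 = 0.01851 mol
Divide by the smallest (0.01851 mol): C 7.033, H 8.035, O 1.000

C7H8O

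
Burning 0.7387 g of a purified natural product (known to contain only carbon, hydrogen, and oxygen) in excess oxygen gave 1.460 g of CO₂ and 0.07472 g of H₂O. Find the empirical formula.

C8H2O5

mol C = 1.460 g CO₂ ÷ 44.009 g/mol = 0.033175 mol
mol H = 2 × 0.07472 g H₂O ÷ 18.015 g/mol = 0.0082953 mol
mass O = 0.7387 − (0.39847 + 0.0083617) = 0.33187 g → mol O = 0.33187 ÷ 15.999 = 0.020743 mol
Divide by the smallest (0.0082953 mol): C 3.999, H 1.000, O 2.501
Multiplying each by 2 gives whole numbers: C 8.00, H 2.00, O 5.00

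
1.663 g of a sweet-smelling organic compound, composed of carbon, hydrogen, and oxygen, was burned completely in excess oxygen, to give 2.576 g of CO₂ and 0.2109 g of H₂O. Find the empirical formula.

C5H2O5

mol C = 2.576 g CO₂ ÷ 44.009 g/mol = 0.058533 mol
mol H = 2 × 0.2109 g H₂O ÷ 18.015 g/mol = 0.023414 mol
mass O = 1.663 − (0.70305 + 0.023601) = 0.93635 g → mol O = 0.93635 ÷ 15.999 = 0.058526 mol
Divide by the smallest (0.023414 mol): C 2.500, H 1.000, O 2.500
Multiplying each by 2 gives whole numbers: C 5.00, H 2.00, O 5.00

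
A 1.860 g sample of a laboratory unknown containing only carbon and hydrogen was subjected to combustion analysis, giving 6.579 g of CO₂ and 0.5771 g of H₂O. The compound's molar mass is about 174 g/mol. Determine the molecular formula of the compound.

C14H6

mol C = 6.579 g CO₂ ÷ 44.009 g/mol = 0.14949 mol
mol H = 2 × 0.5771 g H₂O ÷ 18.015 g/mol = 0.064069 mol
Divide by the smallest (0.064069 mol): C 2.333, H 1.000
Multiplying each by 3 gives whole numbers: C 7.00, H 3.00
Empirical formula: C7H3
Empirical-formula mass = 87.10 g/mol; 174 ÷ 87.10 ≈ 2, so the molecular formula is C14H6.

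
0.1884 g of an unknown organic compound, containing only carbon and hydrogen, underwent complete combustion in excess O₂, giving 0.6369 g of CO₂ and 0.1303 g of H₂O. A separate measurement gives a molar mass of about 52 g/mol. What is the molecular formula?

mol C = 0.6369 g CO₂ ÷ 44.009 g/mol = 0.014472 mol
mol H = 2 × 0.1303 g H₂O ÷ 18.015 g/mol = 0.014466 mol
Divide by the smallest (0.014466 mol): C 1.000, H 1.000
Empirical formula: CH
Empirical-formula mass = 13.02 g/mol; 52 ÷ 13.02 ≈ 4, so the molecular formula is C4H4.

C4H4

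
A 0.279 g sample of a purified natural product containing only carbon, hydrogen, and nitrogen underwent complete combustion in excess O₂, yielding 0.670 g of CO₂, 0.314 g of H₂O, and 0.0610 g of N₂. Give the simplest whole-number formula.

mol C = 0.670 g CO₂ ÷ 44.009 g/mol = 0.01522 mol
mol H = 2 × 0.314 g H₂O ÷ 18.015 g/mol = 0.03486 mol
mol N = 2 × 0.0610 g N₂ ÷ 28.014 g/mol = 0.004355 mol
Divide by the smallest (0.004355 mol): C 3.496, H 8.005, N 1.000
Multiplying each by 2 gives whole numbers: C 6.99, H 16.01, N 2.00

C7H16N2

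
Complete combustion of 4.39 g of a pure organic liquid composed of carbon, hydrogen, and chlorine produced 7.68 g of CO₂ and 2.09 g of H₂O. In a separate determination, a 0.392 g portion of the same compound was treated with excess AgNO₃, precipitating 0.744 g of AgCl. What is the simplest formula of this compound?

C3H4Cl

mol C = 7.68 g CO₂ ÷ 44.009 g/mol = 0.1745 mol
mol H = 2 × 2.09 g H₂O ÷ 18.015 g/mol = 0.2320 mol
From the AgCl data: mol Cl per gram of compound = (0.744 ÷ 143.318) ÷ 0.392 = 0.01324 mol/g, so in the 4.39 g combustion sample mol Cl = 0.05814 mol
Divide by the smallest (0.05814 mol): C 3.002, H 3.991, Cl 1.000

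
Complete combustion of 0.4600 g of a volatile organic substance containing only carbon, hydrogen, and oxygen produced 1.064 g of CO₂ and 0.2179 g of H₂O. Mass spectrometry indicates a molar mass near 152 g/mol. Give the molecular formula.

mol C = 1.064 g CO₂ ÷ 44.009 g/mol = 0.024177 mol
mol H = 2 × 0.2179 g H₂O ÷ 18.015 g/mol = 0.024191 mol
mass O = 0.4600 − (0.29039 + 0.024384) = 0.14523 g → mol O = 0.14523 ÷ 15.999 = 0.0090773 mol
Divide by the smallest (0.0090773 mol): C 2.663, H 2.665, O 1.000
Multiplying each by 3 gives whole numbers: C 7.99, H 8.00, O 3.00
Empirical formula: C8H8O3
Empirical-formula mass = 152.15 g/mol; 152 ÷ 152.15 ≈ 1, so the molecular formula is C8H8O3.

C8H8O3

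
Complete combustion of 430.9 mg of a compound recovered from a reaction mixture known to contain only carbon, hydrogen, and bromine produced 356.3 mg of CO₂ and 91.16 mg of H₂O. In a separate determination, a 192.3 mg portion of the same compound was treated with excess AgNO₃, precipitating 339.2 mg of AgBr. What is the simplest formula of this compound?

mol C = 0.3563 g CO₂ ÷ 44.009 g/mol = 0.0080961 mol
mol H = 2 × 0.09116 g H₂O ÷ 18.015 g/mol = 0.010120 mol
From the AgBr data: mol Br per gram of compound = (0.3392 ÷ 187.772) ÷ 0.1923 = 0.0093939 mol/g, so in the 0.4309 g combustion sample mol Br = 0.0040478 mol
Divide by the smallest (0.0040478 mol): C 2.000, H 2.500, Br 1.000
Multiplying each by 2 gives whole numbers: C 4.00, H 5.00, Br 2.00

C4H5Br2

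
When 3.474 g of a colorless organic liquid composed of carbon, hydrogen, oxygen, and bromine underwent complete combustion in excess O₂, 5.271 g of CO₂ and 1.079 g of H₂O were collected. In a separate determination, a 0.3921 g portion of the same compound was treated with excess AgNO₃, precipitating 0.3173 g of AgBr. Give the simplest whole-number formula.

C8H8BrO3

mol C = 5.271 g CO₂ ÷ 44.009 g/mol = 0.11977 mol
mol H = 2 × 1.079 g H₂O ÷ 18.015 g/mol = 0.11979 mol
From the AgBr data: mol Br per gram of compound = (0.3173 ÷ 187.772) ÷ 0.3921 = 0.0043097 mol/g, so in the 3.474 g combustion sample mol Br = 0.014972 mol
mass O = 3.474 − (1.4386 + 0.12075 + 1.1963) = 0.71838 g → mol O = 0.71838 ÷ 15.999 = 0.044902 mol
Divide by the smallest (0.014972 mol): C 8.000, H 8.001, Br 1.000, O 2.999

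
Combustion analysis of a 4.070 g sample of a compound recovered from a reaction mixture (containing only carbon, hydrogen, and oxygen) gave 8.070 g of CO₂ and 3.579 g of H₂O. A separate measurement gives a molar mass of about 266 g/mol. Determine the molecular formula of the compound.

mol C = 8.070 g CO₂ ÷ 44.009 g/mol = 0.18337 mol
mol H = 2 × 3.579 g H₂O ÷ 18.015 g/mol = 0.39734 mol
mass O = 4.070 − (2.2025 + 0.40051) = 1.4670 g → mol O = 1.4670 ÷ 15.999 = 0.091694 mol
Divide by the smallest (0.091694 mol): C 2.000, H 4.333, O 1.000
Multiplying each by 3 gives whole numbers: C 6.00, H 13.00, O 3.00
Empirical formula: C6H13O3
Empirical-formula mass = 133.17 g/mol; 266 ÷ 133.17 ≈ 2, so the molecular formula is C12H26O6.

C12H26O6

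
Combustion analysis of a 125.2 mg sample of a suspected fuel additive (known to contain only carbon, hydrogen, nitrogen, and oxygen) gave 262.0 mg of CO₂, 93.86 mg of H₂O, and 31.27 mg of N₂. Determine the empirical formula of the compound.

mol C = 0.2620 g CO₂ ÷ 44.009 g/mol = 0.0059533 mol
mol H = 2 × 0.09386 g H₂O ÷ 18.015 g/mol = 0.010420 mol
mol N = 2 × 0.03127 g N₂ ÷ 28.014 g/mol = 0.0022325 mol
mass O = 0.1252 − (0.071505 + 0.010504 + 0.031270) = 0.011921 g → mol O = 0.011921 ÷ 15.999 = 0.00074511 mol
Divide by the smallest (0.00074511 mol): C 7.990, H 13.985, N 2.996, O 1.000

C8H14N3O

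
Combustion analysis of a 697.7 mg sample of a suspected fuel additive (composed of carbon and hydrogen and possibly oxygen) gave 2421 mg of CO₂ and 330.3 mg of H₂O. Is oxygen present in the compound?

mol C = 2.421 g CO₂ ÷ 44.009 g/mol = 0.055011 mol
mol H = 2 × 0.3303 g H₂O ÷ 18.015 g/mol = 0.036669 mol
C and H together account for 0.69771 g — essentially the entire 0.6977 g sample — so the compound contains no oxygen.

no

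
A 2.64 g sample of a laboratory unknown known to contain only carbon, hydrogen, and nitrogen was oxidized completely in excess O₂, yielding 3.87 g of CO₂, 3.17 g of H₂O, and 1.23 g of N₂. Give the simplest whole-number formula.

CH4N

mol C = 3.87 g CO₂ ÷ 44.009 g/mol = 0.08794 mol
mol H = 2 × 3.17 g H₂O ÷ 18.015 g/mol = 0.3519 mol
mol N = 2 × 1.23 g N₂ ÷ 28.014 g/mol = 0.08781 mol
Divide by the smallest (0.08781 mol): C 1.001, H 4.008, N 1.000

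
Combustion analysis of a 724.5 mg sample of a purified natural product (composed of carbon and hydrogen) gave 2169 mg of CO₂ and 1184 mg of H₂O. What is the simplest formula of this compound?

C3H8

mol C = 2.169 g CO₂ ÷ 44.009 g/mol = 0.049285 mol
mol H = 2 × 1.184 g H₂O ÷ 18.015 g/mol = 0.13145 mol
Divide by the smallest (0.049285 mol): C 1.000, H 2.667
Multiplying each by 3 gives whole numbers: C 3.00, H 8.00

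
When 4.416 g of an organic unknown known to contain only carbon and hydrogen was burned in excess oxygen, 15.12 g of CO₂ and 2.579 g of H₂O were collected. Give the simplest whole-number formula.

mol C = 15.12 g CO₂ ÷ 44.009 g/mol = 0.34357 mol
mol H = 2 × 2.579 g H₂O ÷ 18.015 g/mol = 0.28632 mol
Divide by the smallest (0.28632 mol): C 1.200, H 1.000
Multiplying each by 5 gives whole numbers: C 6.00, H 5.00

C6H5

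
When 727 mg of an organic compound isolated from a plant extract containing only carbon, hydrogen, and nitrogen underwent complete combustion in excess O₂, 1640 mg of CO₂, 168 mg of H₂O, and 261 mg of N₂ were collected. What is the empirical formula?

C2HN

mol C = 1.64 g CO₂ ÷ 44.009 g/mol = 0.03727 mol
mol H = 2 × 0.168 g H₂O ÷ 18.015 g/mol = 0.01865 mol
mol N = 2 × 0.261 g N₂ ÷ 28.014 g/mol = 0.01863 mol
Divide by the smallest (0.01863 mol): C 2.000, H 1.001, N 1.000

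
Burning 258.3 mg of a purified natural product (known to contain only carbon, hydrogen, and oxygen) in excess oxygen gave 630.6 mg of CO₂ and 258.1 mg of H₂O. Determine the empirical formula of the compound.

mol C = 0.6306 g CO₂ ÷ 44.009 g/mol = 0.014329 mol
mol H = 2 × 0.2581 g H₂O ÷ 18.015 g/mol = 0.028654 mol
mass O = 0.2583 − (0.17210 + 0.028883) = 0.057313 g → mol O = 0.057313 ÷ 15.999 = 0.0035823 mol
Divide by the smallest (0.0035823 mol): C 4.000, H 7.999, O 1.000

C4H8O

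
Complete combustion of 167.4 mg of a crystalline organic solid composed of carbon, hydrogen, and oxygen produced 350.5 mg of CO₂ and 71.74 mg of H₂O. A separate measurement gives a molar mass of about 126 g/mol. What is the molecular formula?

mol C = 0.3505 g CO₂ ÷ 44.009 g/mol = 0.0079643 mol
mol H = 2 × 0.07174 g H₂O ÷ 18.015 g/mol = 0.0079645 mol
mass O = 0.1674 − (0.095659 + 0.0080282) = 0.063713 g → mol O = 0.063713 ÷ 15.999 = 0.0039823 mol
Divide by the smallest (0.0039823 mol): C 2.000, H 2.000, O 1.000
Empirical formula: C2H2O
Empirical-formula mass = 42.04 g/mol; 126 ÷ 42.04 ≈ 3, so the molecular formula is C6H6O3.

C6H6O3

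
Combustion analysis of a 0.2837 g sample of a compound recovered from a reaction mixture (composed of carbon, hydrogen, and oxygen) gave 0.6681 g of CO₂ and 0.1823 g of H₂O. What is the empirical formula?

mol C = 0.6681 g CO₂ ÷ 44.009 g/mol = 0.015181 mol
mol H = 2 × 0.1823 g H₂O ÷ 18.015 g/mol = 0.020239 mol
mass O = 0.2837 − (0.18234 + 0.020401) = 0.080961 g → mol O = 0.080961 ÷ 15.999 = 0.0050604 mol
Divide by the smallest (0.0050604 mol): C 3.000, H 3.999, O 1.000

C3H4O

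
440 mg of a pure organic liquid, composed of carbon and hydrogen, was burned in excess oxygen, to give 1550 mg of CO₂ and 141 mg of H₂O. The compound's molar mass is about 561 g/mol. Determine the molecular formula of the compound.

C45H20

mol C = 1.55 g CO₂ ÷ 44.009 g/mol = 0.03522 mol
mol H = 2 × 0.141 g H₂O ÷ 18.015 g/mol = 0.01565 mol
Divide by the smallest (0.01565 mol): C 2.250, H 1.000
Multiplying each by 4 gives whole numbers: C 9.00, H 4.00
Empirical formula: C9H4
Empirical-formula mass = 112.13 g/mol; 561 ÷ 112.13 ≈ 5, so the molecular formula is C45H20.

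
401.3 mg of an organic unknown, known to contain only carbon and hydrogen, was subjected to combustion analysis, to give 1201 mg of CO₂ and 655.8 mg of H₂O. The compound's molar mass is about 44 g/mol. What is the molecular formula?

mol C = 1.201 g CO₂ ÷ 44.009 g/mol = 0.027290 mol
mol H = 2 × 0.6558 g H₂O ÷ 18.015 g/mol = 0.072806 mol
Divide by the smallest (0.027290 mol): C 1.000, H 2.668
Multiplying each by 3 gives whole numbers: C 3.00, H 8.00
Empirical formula: C3H8
Empirical-formula mass = 44.10 g/mol; 44 ÷ 44.10 ≈ 1, so the molecular formula is C3H8.

C3H8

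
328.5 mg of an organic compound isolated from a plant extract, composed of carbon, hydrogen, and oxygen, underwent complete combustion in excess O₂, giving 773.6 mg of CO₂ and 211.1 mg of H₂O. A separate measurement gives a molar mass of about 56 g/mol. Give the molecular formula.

C3H4O

mol C = 0.7736 g CO₂ ÷ 44.009 g/mol = 0.017578 mol
mol H = 2 × 0.2111 g H₂O ÷ 18.015 g/mol = 0.023436 mol
mass O = 0.3285 − (0.21113 + 0.023624) = 0.093744 g → mol O = 0.093744 ÷ 15.999 = 0.0058594 mol
Divide by the smallest (0.0058594 mol): C 3.000, H 4.000, O 1.000
Empirical formula: C3H4O
Empirical-formula mass = 56.06 g/mol; 56 ÷ 56.06 ≈ 1, so the molecular formula is C3H4O.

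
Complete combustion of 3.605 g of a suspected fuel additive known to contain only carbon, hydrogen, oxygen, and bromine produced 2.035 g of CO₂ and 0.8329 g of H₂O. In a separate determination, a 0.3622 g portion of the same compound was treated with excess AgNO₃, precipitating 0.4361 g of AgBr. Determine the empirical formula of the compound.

C2H4BrO3

mol C = 2.035 g CO₂ ÷ 44.009 g/mol = 0.046241 mol
mol H = 2 × 0.8329 g H₂O ÷ 18.015 g/mol = 0.092467 mol
From the AgBr data: mol Br per gram of compound = (0.4361 ÷ 187.772) ÷ 0.3622 = 0.0064122 mol/g, so in the 3.605 g combustion sample mol Br = 0.023116 mol
mass O = 3.605 − (0.55540 + 0.093207 + 1.8471) = 1.1093 g → mol O = 1.1093 ÷ 15.999 = 0.069338 mol
Divide by the smallest (0.023116 mol): C 2.000, H 4.000, Br 1.000, O 3.000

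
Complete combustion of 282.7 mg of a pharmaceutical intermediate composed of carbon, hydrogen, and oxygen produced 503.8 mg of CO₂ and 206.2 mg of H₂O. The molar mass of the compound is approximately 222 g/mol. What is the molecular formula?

mol C = 0.5038 g CO₂ ÷ 44.009 g/mol = 0.011448 mol
mol H = 2 × 0.2062 g H₂O ÷ 18.015 g/mol = 0.022892 mol
mass O = 0.2827 − (0.13750 + 0.023075) = 0.12213 g → mol O = 0.12213 ÷ 15.999 = 0.0076334 mol
Divide by the smallest (0.0076334 mol): C 1.500, H 2.999, O 1.000
Multiplying each by 2 gives whole numbers: C 3.00, H 6.00, O 2.00
Empirical formula: C3H6O2
Empirical-formula mass = 74.08 g/mol; 222 ÷ 74.08 ≈ 3, so the molecular formula is C9H18O6.

C9H18O6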